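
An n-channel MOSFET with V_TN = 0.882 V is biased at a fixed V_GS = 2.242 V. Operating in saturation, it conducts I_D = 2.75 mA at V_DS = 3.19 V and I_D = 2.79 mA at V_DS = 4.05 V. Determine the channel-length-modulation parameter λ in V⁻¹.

λ = 0.0179 V⁻¹

With V_GS fixed, I_D ∝ (1 + λ V_DS) in saturation, so I_D2/I_D1 = (1 + λ V_DS2)/(1 + λ V_DS1).
2.79/2.75 = 1.015 = (1 + 4.05 λ)/(1 + 3.19 λ).
Solving: λ (I_D1 V_DS2 − I_D2 V_DS1) = I_D2 − I_D1, so λ = (2.79 − 2.75) / (2.75 × 4.05 − 2.79 × 3.19) = 0.04 / 2.24 = 0.0179 V⁻¹.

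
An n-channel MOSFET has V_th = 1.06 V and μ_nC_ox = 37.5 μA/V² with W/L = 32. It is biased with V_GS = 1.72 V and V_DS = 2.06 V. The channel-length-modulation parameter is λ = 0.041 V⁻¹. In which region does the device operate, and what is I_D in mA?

Saturation; I_D = 0.283 mA

k_n = μ_nC_ox · (W/L) = 1.2 mA/V².
V_ov = V_GS − V_th = 1.72 − 1.06 = 0.66 V.
Since V_DS = 2.06 V ≥ V_ov = 0.66 V, the device is in saturation.
I_D = ½ k_n V_ov² (1 + λ V_DS) = 0.5 × 1.2 × 0.66² × (1 + 0.041 × 2.06) = 0.283 mA.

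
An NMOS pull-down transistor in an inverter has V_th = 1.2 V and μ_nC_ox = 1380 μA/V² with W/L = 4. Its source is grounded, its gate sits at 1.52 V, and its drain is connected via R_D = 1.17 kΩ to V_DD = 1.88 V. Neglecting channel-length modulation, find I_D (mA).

I_D = 0.283 mA

V_GS = V_G = 1.52 V, so V_ov = 1.52 − 1.2 = 0.32 V.
k_n = μ_nC_ox · (W/L) = 5.52 mA/V².
Assume saturation: I_D = ½ k_n V_ov² = 0.5 × 5.52 × 0.32² = 0.283 mA, giving V_DS = V_DD − I_D R_D = 1.88 − 0.283 × 1.17 = 1.55 V.
V_DS = 1.55 V ≥ V_ov = 0.32 V, confirming saturation.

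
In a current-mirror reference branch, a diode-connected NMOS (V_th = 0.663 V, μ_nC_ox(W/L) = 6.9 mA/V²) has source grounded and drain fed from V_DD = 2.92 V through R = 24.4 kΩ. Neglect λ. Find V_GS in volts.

V_GS = 0.821 V

With gate tied to drain, V_GS = V_DS ≥ V_GS − V_th, so the device is in saturation.
KCL at the drain: ½ k_n (V_GS − V_th)² = (V_DD − V_GS)/R.
Let x = V_GS − 0.663. Then 84.2 x² + x − 2.257 = 0, giving x = 0.158 V (positive root), so V_GS = 0.821 V.
I_D = (V_DD − V_GS)/R = (2.92 − 0.821) / 24.4 = 0.086 mA.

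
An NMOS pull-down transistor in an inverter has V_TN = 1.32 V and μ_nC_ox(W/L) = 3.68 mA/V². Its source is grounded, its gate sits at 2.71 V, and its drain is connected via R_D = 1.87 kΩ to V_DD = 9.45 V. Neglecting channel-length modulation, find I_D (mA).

I_D = 3.56 mA

V_GS = V_G = 2.71 V, so V_ov = 2.71 − 1.32 = 1.39 V.
Assume saturation: I_D = ½ k_n V_ov² = 0.5 × 3.68 × 1.39² = 3.56 mA, giving V_DS = V_DD − I_D R_D = 9.45 − 3.56 × 1.87 = 2.8 V.
V_DS = 2.8 V ≥ V_ov = 1.39 V, confirming saturation.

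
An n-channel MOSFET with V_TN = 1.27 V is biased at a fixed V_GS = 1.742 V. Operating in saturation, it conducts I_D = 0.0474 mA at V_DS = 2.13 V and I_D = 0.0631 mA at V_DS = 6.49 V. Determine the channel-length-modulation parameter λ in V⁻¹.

With V_GS fixed, I_D ∝ (1 + λ V_DS) in saturation, so I_D2/I_D1 = (1 + λ V_DS2)/(1 + λ V_DS1).
0.0631/0.0474 = 1.331 = (1 + 6.49 λ)/(1 + 2.13 λ).
Solving: λ (I_D1 V_DS2 − I_D2 V_DS1) = I_D2 − I_D1, so λ = (0.0631 − 0.0474) / (0.0474 × 6.49 − 0.0631 × 2.13) = 0.0157 / 0.173 = 0.0906 V⁻¹.

λ = 0.0906 V⁻¹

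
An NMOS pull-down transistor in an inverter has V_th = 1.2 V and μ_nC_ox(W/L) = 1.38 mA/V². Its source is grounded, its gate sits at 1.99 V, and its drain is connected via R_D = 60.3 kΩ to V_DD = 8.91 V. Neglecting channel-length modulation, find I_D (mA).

I_D = 0.145 mA

V_GS = V_G = 1.99 V, so V_ov = 1.99 − 1.2 = 0.79 V.
Assume saturation: I_D = ½ k_n V_ov² = 0.5 × 1.38 × 0.79² = 0.431 mA, giving V_DS = V_DD − I_D R_D = 8.91 − 0.431 × 60.3 = -17.1 V.
But -17.1 V < V_ov = 0.79 V, so the device is actually in triode.
In triode I_D = k_n[V_ov V_DS − ½ V_DS²] and I_D = (V_DD − V_DS)/R_D. Equating: 41.6 V_DS² − 66.74 V_DS + 8.91 = 0, giving V_DS = 0.147 V (the root below V_ov).
I_D = (8.91 − 0.147) / 60.3 = 0.145 mA.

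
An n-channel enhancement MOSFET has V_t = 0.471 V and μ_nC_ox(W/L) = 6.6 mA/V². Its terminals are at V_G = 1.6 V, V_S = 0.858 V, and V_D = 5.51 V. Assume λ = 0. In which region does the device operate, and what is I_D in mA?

Saturation; I_D = 0.242 mA

V_GS = V_G − V_S = 1.6 − 0.858 = 0.742 V; V_DS = V_D − V_S = 5.51 − 0.858 = 4.65 V.
V_ov = V_GS − V_t = 0.742 − 0.471 = 0.271 V.
Since V_DS = 4.65 V ≥ V_ov = 0.271 V, the device is in saturation.
I_D = ½ k_n V_ov² = 0.5 × 6.6 × 0.271² = 0.242 mA.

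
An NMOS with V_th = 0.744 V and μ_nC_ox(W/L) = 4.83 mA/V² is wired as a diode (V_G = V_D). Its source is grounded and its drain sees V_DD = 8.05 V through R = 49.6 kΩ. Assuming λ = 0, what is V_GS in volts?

V_GS = 0.987 V

With gate tied to drain, V_GS = V_DS ≥ V_GS − V_th, so the device is in saturation.
KCL at the drain: ½ k_n (V_GS − V_th)² = (V_DD − V_GS)/R.
Let x = V_GS − 0.744. Then 120 x² + x − 7.306 = 0, giving x = 0.243 V (positive root), so V_GS = 0.987 V.
I_D = (V_DD − V_GS)/R = (8.05 − 0.987) / 49.6 = 0.142 mA.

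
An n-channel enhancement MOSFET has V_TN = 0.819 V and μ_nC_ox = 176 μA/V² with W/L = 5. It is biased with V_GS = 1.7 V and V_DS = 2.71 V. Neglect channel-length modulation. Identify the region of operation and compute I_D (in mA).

k_n = μ_nC_ox · (W/L) = 0.88 mA/V².
V_ov = V_GS − V_TN = 1.7 − 0.819 = 0.881 V.
Since V_DS = 2.71 V ≥ V_ov = 0.881 V, the device is in saturation.
I_D = ½ k_n V_ov² = 0.5 × 0.88 × 0.881² = 0.342 mA.

Saturation; I_D = 0.342 mA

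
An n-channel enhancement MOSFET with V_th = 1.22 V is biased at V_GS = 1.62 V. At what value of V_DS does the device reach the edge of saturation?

V_DS,sat = 0.400 V

The boundary between triode and saturation is V_DS = V_GS − V_th = V_ov.
V_ov = 1.62 − 1.22 = 0.4 V.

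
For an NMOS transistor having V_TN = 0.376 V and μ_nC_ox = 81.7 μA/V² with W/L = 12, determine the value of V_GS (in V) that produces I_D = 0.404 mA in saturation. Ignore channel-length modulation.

V_GS = 1.28 V

k_n = μ_nC_ox · (W/L) = 0.9804 mA/V².
In saturation I_D = ½ k_n (V_GS − V_TN)², so V_GS − V_TN = √(2 I_D / k_n) = √(2 × 0.404 / 0.9804) = 0.908 V.
V_GS = 0.376 + 0.908 = 1.28 V.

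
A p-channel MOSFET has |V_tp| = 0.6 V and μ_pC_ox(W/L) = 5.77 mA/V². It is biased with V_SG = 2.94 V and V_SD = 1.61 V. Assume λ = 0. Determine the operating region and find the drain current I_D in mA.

Triode; I_D = 14.3 mA

V_ov = V_SG − |V_tp| = 2.94 − 0.6 = 2.34 V.
Since V_SD = 1.61 V < V_ov = 2.34 V, the device is in the triode region.
I_D = k_p [V_ov · V_SD − ½ V_SD²] = 5.77 × [2.34 × 1.61 − 0.5 × 1.61²] = 14.3 mA.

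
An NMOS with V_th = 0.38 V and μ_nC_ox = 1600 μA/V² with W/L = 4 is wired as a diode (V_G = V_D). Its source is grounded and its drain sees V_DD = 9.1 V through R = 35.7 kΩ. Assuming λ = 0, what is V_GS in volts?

With gate tied to drain, V_GS = V_DS ≥ V_GS − V_th, so the device is in saturation.
k_n = μ_nC_ox · (W/L) = 6.4 mA/V².
KCL at the drain: ½ k_n (V_GS − V_th)² = (V_DD − V_GS)/R.
Let x = V_GS − 0.38. Then 114 x² + x − 8.72 = 0, giving x = 0.272 V (positive root), so V_GS = 0.652 V.
I_D = (V_DD − V_GS)/R = (9.1 − 0.652) / 35.7 = 0.237 mA.

V_GS = 0.652 V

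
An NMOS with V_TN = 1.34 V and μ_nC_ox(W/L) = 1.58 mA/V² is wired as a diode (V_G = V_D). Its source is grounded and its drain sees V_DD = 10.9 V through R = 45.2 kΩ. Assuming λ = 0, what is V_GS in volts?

V_GS = 1.84 V

With gate tied to drain, V_GS = V_DS ≥ V_GS − V_TN, so the device is in saturation.
KCL at the drain: ½ k_n (V_GS − V_TN)² = (V_DD − V_GS)/R.
Let x = V_GS − 1.34. Then 35.7 x² + x − 9.56 = 0, giving x = 0.504 V (positive root), so V_GS = 1.84 V.
I_D = (V_DD − V_GS)/R = (10.9 − 1.84) / 45.2 = 0.2 mA.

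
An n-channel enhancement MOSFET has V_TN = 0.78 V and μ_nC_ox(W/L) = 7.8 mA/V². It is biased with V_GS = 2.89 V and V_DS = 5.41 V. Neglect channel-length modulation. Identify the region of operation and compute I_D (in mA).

Saturation; I_D = 17.4 mA

V_ov = V_GS − V_TN = 2.89 − 0.78 = 2.11 V.
Since V_DS = 5.41 V ≥ V_ov = 2.11 V, the device is in saturation.
I_D = ½ k_n V_ov² = 0.5 × 7.8 × 2.11² = 17.4 mA.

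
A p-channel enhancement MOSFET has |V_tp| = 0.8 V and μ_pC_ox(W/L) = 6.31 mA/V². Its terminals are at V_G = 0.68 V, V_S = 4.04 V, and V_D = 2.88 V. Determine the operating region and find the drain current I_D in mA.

V_SG = V_S − V_G = 4.04 − 0.68 = 3.36 V; V_SD = V_S − V_D = 4.04 − 2.88 = 1.16 V.
V_ov = V_SG − |V_tp| = 3.36 − 0.8 = 2.56 V.
Since V_SD = 1.16 V < V_ov = 2.56 V, the device is in the triode region.
I_D = k_p [V_ov · V_SD − ½ V_SD²] = 6.31 × [2.56 × 1.16 − 0.5 × 1.16²] = 14.5 mA.

Triode; I_D = 14.5 mA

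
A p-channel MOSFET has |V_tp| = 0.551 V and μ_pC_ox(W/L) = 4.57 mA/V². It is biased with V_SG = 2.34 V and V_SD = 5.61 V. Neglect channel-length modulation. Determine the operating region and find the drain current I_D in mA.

Saturation; I_D = 7.31 mA

V_ov = V_SG − |V_tp| = 2.34 − 0.551 = 1.79 V.
Since V_SD = 5.61 V ≥ V_ov = 1.79 V, the device is in saturation.
I_D = ½ k_p V_ov² = 0.5 × 4.57 × 1.79² = 7.31 mA.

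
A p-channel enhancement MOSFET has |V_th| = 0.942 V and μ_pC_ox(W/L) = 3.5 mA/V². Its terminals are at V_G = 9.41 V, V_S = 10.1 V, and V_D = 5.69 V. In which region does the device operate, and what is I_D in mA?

V_SG = V_S − V_G = 10.1 − 9.41 = 0.69 V; V_SD = V_S − V_D = 10.1 − 5.69 = 4.41 V.
V_SG = 0.69 V < |V_th| = 0.942 V, so the transistor is in cutoff.

Cutoff; I_D = 0 mA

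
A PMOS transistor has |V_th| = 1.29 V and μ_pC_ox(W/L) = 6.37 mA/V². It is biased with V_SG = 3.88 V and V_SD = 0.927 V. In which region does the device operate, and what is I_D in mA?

V_ov = V_SG − |V_th| = 3.88 − 1.29 = 2.59 V.
Since V_SD = 0.927 V < V_ov = 2.59 V, the device is in the triode region.
I_D = k_p [V_ov · V_SD − ½ V_SD²] = 6.37 × [2.59 × 0.927 − 0.5 × 0.927²] = 12.6 mA.

Triode; I_D = 12.6 mA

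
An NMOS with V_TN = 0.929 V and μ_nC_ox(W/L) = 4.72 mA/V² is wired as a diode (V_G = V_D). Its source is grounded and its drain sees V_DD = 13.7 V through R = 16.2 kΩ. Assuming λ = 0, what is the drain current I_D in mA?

With gate tied to drain, V_GS = V_DS ≥ V_GS − V_TN, so the device is in saturation.
KCL at the drain: ½ k_n (V_GS − V_TN)² = (V_DD − V_GS)/R.
Let x = V_GS − 0.929. Then 38.2 x² + x − 12.77 = 0, giving x = 0.565 V (positive root), so V_GS = 1.49 V.
I_D = (V_DD − V_GS)/R = (13.7 − 1.49) / 16.2 = 0.753 mA.

I_D = 0.753 mA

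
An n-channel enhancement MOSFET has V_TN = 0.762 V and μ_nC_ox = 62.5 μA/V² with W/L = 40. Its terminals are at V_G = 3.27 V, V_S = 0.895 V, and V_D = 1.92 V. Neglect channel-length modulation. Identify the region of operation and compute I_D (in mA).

V_GS = V_G − V_S = 3.27 − 0.895 = 2.38 V; V_DS = V_D − V_S = 1.92 − 0.895 = 1.02 V.
k_n = μ_nC_ox · (W/L) = 2.5 mA/V².
V_ov = V_GS − V_TN = 2.38 − 0.762 = 1.61 V.
Since V_DS = 1.02 V < V_ov = 1.61 V, the device is in the triode region.
I_D = k_n [V_ov · V_DS − ½ V_DS²] = 2.5 × [1.61 × 1.02 − 0.5 × 1.02²] = 2.82 mA.

Triode; I_D = 2.82 mA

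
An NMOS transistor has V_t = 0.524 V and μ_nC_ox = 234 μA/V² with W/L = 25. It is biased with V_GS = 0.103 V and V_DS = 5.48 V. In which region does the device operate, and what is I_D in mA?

Cutoff; I_D = 0 mA

V_GS = 0.103 V < V_t = 0.524 V, so the transistor is in cutoff.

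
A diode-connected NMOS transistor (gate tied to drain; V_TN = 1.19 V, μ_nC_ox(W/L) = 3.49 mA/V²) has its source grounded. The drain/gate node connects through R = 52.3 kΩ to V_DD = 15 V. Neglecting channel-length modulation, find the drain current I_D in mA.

With gate tied to drain, V_GS = V_DS ≥ V_GS − V_TN, so the device is in saturation.
KCL at the drain: ½ k_n (V_GS − V_TN)² = (V_DD − V_GS)/R.
Let x = V_GS − 1.19. Then 91.3 x² + x − 13.81 = 0, giving x = 0.384 V (positive root), so V_GS = 1.57 V.
I_D = (V_DD − V_GS)/R = (15 − 1.57) / 52.3 = 0.257 mA.

I_D = 0.257 mA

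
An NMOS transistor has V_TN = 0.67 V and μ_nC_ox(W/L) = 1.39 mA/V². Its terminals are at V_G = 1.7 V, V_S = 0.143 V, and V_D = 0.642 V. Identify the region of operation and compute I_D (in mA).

V_GS = V_G − V_S = 1.7 − 0.143 = 1.56 V; V_DS = V_D − V_S = 0.642 − 0.143 = 0.499 V.
V_ov = V_GS − V_TN = 1.56 − 0.67 = 0.887 V.
Since V_DS = 0.499 V < V_ov = 0.887 V, the device is in the triode region.
I_D = k_n [V_ov · V_DS − ½ V_DS²] = 1.39 × [0.887 × 0.499 − 0.5 × 0.499²] = 0.442 mA.

Triode; I_D = 0.442 mA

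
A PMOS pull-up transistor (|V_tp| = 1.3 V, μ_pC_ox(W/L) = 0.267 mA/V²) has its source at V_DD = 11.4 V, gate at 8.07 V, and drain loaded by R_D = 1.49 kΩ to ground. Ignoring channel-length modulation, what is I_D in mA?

V_SG = V_DD − V_G = 11.4 − 8.07 = 3.33 V, so V_ov = 3.33 − 1.3 = 2.03 V.
Assume saturation: I_D = ½ k_p V_ov² = 0.5 × 0.267 × 2.03² = 0.55 mA, giving V_SD = V_DD − I_D R_D = 11.4 − 0.55 × 1.49 = 10.6 V.
V_SD = 10.6 V ≥ V_ov = 2.03 V, confirming saturation.

I_D = 0.550 mA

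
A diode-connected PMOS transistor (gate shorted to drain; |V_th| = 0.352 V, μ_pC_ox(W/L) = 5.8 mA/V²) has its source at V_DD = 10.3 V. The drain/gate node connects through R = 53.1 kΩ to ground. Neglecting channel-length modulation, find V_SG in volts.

V_SG = 0.603 V

With gate tied to drain, V_SG = V_SD ≥ V_SG − |V_th|, so the device is in saturation.
KCL at the drain: ½ k_p (V_SG − |V_th|)² = (V_DD − V_SG)/R.
Let x = V_SG − 0.352. Then 154 x² + x − 9.948 = 0, giving x = 0.251 V (positive root), so V_SG = 0.603 V.
I_D = (V_DD − V_SG)/R = (10.3 − 0.603) / 53.1 = 0.183 mA.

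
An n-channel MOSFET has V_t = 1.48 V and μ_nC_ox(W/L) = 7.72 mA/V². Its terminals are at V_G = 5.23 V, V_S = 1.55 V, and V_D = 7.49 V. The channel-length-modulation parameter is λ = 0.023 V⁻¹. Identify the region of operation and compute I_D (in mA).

Saturation; I_D = 21.2 mA

V_GS = V_G − V_S = 5.23 − 1.55 = 3.68 V; V_DS = V_D − V_S = 7.49 − 1.55 = 5.94 V.
V_ov = V_GS − V_t = 3.68 − 1.48 = 2.2 V.
Since V_DS = 5.94 V ≥ V_ov = 2.2 V, the device is in saturation.
I_D = ½ k_n V_ov² (1 + λ V_DS) = 0.5 × 7.72 × 2.2² × (1 + 0.023 × 5.94) = 21.2 mA.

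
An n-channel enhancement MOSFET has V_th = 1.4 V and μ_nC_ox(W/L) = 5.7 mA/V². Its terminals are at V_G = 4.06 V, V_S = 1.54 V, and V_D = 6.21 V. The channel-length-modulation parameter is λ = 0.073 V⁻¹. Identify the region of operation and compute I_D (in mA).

Saturation; I_D = 4.79 mA

V_GS = V_G − V_S = 4.06 − 1.54 = 2.52 V; V_DS = V_D − V_S = 6.21 − 1.54 = 4.67 V.
V_ov = V_GS − V_th = 2.52 − 1.4 = 1.12 V.
Since V_DS = 4.67 V ≥ V_ov = 1.12 V, the device is in saturation.
I_D = ½ k_n V_ov² (1 + λ V_DS) = 0.5 × 5.7 × 1.12² × (1 + 0.073 × 4.67) = 4.79 mA.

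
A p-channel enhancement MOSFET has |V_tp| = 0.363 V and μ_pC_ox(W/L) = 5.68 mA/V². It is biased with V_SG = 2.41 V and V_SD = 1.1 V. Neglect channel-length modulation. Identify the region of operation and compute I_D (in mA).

Triode; I_D = 9.35 mA

V_ov = V_SG − |V_tp| = 2.41 − 0.363 = 2.05 V.
Since V_SD = 1.1 V < V_ov = 2.05 V, the device is in the triode region.
I_D = k_p [V_ov · V_SD − ½ V_SD²] = 5.68 × [2.05 × 1.1 − 0.5 × 1.1²] = 9.35 mA.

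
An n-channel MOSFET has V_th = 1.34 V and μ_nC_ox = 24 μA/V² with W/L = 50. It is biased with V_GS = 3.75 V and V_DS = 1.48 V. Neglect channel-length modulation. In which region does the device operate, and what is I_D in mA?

k_n = μ_nC_ox · (W/L) = 1.2 mA/V².
V_ov = V_GS − V_th = 3.75 − 1.34 = 2.41 V.
Since V_DS = 1.48 V < V_ov = 2.41 V, the device is in the triode region.
I_D = k_n [V_ov · V_DS − ½ V_DS²] = 1.2 × [2.41 × 1.48 − 0.5 × 1.48²] = 2.97 mA.

Triode; I_D = 2.97 mA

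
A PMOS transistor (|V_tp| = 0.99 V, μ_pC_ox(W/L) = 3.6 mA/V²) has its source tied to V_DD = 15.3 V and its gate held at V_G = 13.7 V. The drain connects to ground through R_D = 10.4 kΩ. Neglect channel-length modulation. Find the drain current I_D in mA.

I_D = 0.670 mA

V_SG = V_DD − V_G = 15.3 − 13.7 = 1.6 V, so V_ov = 1.6 − 0.99 = 0.61 V.
Assume saturation: I_D = ½ k_p V_ov² = 0.5 × 3.6 × 0.61² = 0.67 mA, giving V_SD = V_DD − I_D R_D = 15.3 − 0.67 × 10.4 = 8.33 V.
V_SD = 8.33 V ≥ V_ov = 0.61 V, confirming saturation.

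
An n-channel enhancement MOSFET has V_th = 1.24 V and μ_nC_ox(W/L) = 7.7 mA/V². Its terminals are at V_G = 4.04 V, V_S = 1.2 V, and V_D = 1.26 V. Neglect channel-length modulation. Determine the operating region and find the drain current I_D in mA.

Triode; I_D = 0.725 mA

V_GS = V_G − V_S = 4.04 − 1.2 = 2.84 V; V_DS = V_D − V_S = 1.26 − 1.2 = 0.06 V.
V_ov = V_GS − V_th = 2.84 − 1.24 = 1.6 V.
Since V_DS = 0.06 V < V_ov = 1.6 V, the device is in the triode region.
I_D = k_n [V_ov · V_DS − ½ V_DS²] = 7.7 × [1.6 × 0.06 − 0.5 × 0.06²] = 0.725 mA.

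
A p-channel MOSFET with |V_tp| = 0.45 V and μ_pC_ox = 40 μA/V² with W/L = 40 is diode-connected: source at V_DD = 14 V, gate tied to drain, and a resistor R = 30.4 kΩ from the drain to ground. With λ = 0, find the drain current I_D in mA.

I_D = 0.422 mA

With gate tied to drain, V_SG = V_SD ≥ V_SG − |V_tp|, so the device is in saturation.
k_p = μ_pC_ox · (W/L) = 1.6 mA/V².
KCL at the drain: ½ k_p (V_SG − |V_tp|)² = (V_DD − V_SG)/R.
Let x = V_SG − 0.45. Then 24.3 x² + x − 13.55 = 0, giving x = 0.726 V (positive root), so V_SG = 1.18 V.
I_D = (V_DD − V_SG)/R = (14 − 1.18) / 30.4 = 0.422 mA.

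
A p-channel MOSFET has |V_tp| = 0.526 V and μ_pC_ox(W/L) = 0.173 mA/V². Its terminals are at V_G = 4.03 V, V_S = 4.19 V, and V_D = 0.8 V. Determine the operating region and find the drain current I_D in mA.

Cutoff; I_D = 0 mA

V_SG = V_S − V_G = 4.19 − 4.03 = 0.16 V; V_SD = V_S − V_D = 4.19 − 0.8 = 3.39 V.
V_SG = 0.16 V < |V_tp| = 0.526 V, so the transistor is in cutoff.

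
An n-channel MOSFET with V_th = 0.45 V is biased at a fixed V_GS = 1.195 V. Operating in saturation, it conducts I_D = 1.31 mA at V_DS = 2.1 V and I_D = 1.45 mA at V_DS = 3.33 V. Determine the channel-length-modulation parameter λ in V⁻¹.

With V_GS fixed, I_D ∝ (1 + λ V_DS) in saturation, so I_D2/I_D1 = (1 + λ V_DS2)/(1 + λ V_DS1).
1.45/1.31 = 1.107 = (1 + 3.33 λ)/(1 + 2.1 λ).
Solving: λ (I_D1 V_DS2 − I_D2 V_DS1) = I_D2 − I_D1, so λ = (1.45 − 1.31) / (1.31 × 3.33 − 1.45 × 2.1) = 0.14 / 1.32 = 0.106 V⁻¹.

λ = 0.106 V⁻¹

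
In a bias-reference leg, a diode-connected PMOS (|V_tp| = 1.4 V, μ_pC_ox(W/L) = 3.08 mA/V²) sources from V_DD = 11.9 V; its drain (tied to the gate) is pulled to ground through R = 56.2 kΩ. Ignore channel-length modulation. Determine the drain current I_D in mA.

I_D = 0.181 mA

With gate tied to drain, V_SG = V_SD ≥ V_SG − |V_tp|, so the device is in saturation.
KCL at the drain: ½ k_p (V_SG − |V_tp|)² = (V_DD − V_SG)/R.
Let x = V_SG − 1.4. Then 86.5 x² + x − 10.5 = 0, giving x = 0.343 V (positive root), so V_SG = 1.74 V.
I_D = (V_DD − V_SG)/R = (11.9 − 1.74) / 56.2 = 0.181 mA.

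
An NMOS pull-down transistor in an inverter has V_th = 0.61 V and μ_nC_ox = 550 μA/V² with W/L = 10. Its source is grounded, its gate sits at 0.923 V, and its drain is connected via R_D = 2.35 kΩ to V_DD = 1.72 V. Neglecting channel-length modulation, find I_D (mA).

V_GS = V_G = 0.923 V, so V_ov = 0.923 − 0.61 = 0.313 V.
k_n = μ_nC_ox · (W/L) = 5.5 mA/V².
Assume saturation: I_D = ½ k_n V_ov² = 0.5 × 5.5 × 0.313² = 0.269 mA, giving V_DS = V_DD − I_D R_D = 1.72 − 0.269 × 2.35 = 1.09 V.
V_DS = 1.09 V ≥ V_ov = 0.313 V, confirming saturation.

I_D = 0.269 mA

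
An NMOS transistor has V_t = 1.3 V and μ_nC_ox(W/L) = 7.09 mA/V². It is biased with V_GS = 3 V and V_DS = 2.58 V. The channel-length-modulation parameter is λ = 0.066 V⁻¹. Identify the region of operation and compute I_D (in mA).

V_ov = V_GS − V_t = 3 − 1.3 = 1.7 V.
Since V_DS = 2.58 V ≥ V_ov = 1.7 V, the device is in saturation.
I_D = ½ k_n V_ov² (1 + λ V_DS) = 0.5 × 7.09 × 1.7² × (1 + 0.066 × 2.58) = 12 mA.

Saturation; I_D = 12.0 mA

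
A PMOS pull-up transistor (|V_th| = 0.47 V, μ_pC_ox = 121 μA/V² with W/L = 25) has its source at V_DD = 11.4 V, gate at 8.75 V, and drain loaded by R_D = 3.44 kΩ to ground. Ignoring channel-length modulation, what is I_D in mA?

V_SG = V_DD − V_G = 11.4 − 8.75 = 2.65 V, so V_ov = 2.65 − 0.47 = 2.18 V.
k_p = μ_pC_ox · (W/L) = 3.025 mA/V².
Assume saturation: I_D = ½ k_p V_ov² = 0.5 × 3.025 × 2.18² = 7.19 mA, giving V_SD = V_DD − I_D R_D = 11.4 − 7.19 × 3.44 = -13.3 V.
But -13.3 V < V_ov = 2.18 V, so the device is actually in triode.
In triode I_D = k_p[V_ov V_SD − ½ V_SD²] and I_D = (V_DD − V_SD)/R_D. Equating: 5.2 V_SD² − 23.69 V_SD + 11.4 = 0, giving V_SD = 0.547 V (the root below V_ov).
I_D = (11.4 − 0.547) / 3.44 = 3.15 mA.

I_D = 3.15 mA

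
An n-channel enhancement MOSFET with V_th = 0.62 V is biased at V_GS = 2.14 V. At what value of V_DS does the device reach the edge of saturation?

V_DS,sat = 1.52 V

The boundary between triode and saturation is V_DS = V_GS − V_th = V_ov.
V_ov = 2.14 − 0.62 = 1.52 V.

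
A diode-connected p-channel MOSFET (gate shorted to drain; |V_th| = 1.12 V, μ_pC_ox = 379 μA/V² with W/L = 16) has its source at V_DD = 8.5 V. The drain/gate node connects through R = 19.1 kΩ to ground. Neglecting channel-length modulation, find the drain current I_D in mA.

With gate tied to drain, V_SG = V_SD ≥ V_SG − |V_th|, so the device is in saturation.
k_p = μ_pC_ox · (W/L) = 6.064 mA/V².
KCL at the drain: ½ k_p (V_SG − |V_th|)² = (V_DD − V_SG)/R.
Let x = V_SG − 1.12. Then 57.9 x² + x − 7.38 = 0, giving x = 0.348 V (positive root), so V_SG = 1.47 V.
I_D = (V_DD − V_SG)/R = (8.5 − 1.47) / 19.1 = 0.368 mA.

I_D = 0.368 mA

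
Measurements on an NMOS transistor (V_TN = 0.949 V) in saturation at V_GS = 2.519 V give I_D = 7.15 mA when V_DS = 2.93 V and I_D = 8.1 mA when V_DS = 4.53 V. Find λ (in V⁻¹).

With V_GS fixed, I_D ∝ (1 + λ V_DS) in saturation, so I_D2/I_D1 = (1 + λ V_DS2)/(1 + λ V_DS1).
8.1/7.15 = 1.133 = (1 + 4.53 λ)/(1 + 2.93 λ).
Solving: λ (I_D1 V_DS2 − I_D2 V_DS1) = I_D2 − I_D1, so λ = (8.1 − 7.15) / (7.15 × 4.53 − 8.1 × 2.93) = 0.95 / 8.66 = 0.11 V⁻¹.

λ = 0.110 V⁻¹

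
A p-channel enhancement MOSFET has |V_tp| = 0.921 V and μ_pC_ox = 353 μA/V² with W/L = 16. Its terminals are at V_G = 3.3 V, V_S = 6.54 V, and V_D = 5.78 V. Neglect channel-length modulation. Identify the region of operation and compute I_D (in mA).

V_SG = V_S − V_G = 6.54 − 3.3 = 3.24 V; V_SD = V_S − V_D = 6.54 − 5.78 = 0.76 V.
k_p = μ_pC_ox · (W/L) = 5.648 mA/V².
V_ov = V_SG − |V_tp| = 3.24 − 0.921 = 2.32 V.
Since V_SD = 0.76 V < V_ov = 2.32 V, the device is in the triode region.
I_D = k_p [V_ov · V_SD − ½ V_SD²] = 5.648 × [2.32 × 0.76 − 0.5 × 0.76²] = 8.32 mA.

Triode; I_D = 8.32 mA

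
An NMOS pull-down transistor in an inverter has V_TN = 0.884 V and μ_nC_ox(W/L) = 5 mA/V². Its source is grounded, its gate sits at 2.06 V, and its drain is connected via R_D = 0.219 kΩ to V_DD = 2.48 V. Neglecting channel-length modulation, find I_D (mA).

V_GS = V_G = 2.06 V, so V_ov = 2.06 − 0.884 = 1.18 V.
Assume saturation: I_D = ½ k_n V_ov² = 0.5 × 5 × 1.18² = 3.46 mA, giving V_DS = V_DD − I_D R_D = 2.48 − 3.46 × 0.219 = 1.72 V.
V_DS = 1.72 V ≥ V_ov = 1.18 V, confirming saturation.

I_D = 3.46 mA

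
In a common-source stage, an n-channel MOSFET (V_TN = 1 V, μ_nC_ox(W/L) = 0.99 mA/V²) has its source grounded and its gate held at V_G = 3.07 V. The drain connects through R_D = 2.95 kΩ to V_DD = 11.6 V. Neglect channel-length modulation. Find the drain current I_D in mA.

I_D = 2.12 mA

V_GS = V_G = 3.07 V, so V_ov = 3.07 − 1 = 2.07 V.
Assume saturation: I_D = ½ k_n V_ov² = 0.5 × 0.99 × 2.07² = 2.12 mA, giving V_DS = V_DD − I_D R_D = 11.6 − 2.12 × 2.95 = 5.34 V.
V_DS = 5.34 V ≥ V_ov = 2.07 V, confirming saturation.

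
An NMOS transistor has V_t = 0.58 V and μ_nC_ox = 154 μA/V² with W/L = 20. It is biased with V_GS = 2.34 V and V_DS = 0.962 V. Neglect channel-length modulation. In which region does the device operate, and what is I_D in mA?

k_n = μ_nC_ox · (W/L) = 3.08 mA/V².
V_ov = V_GS − V_t = 2.34 − 0.58 = 1.76 V.
Since V_DS = 0.962 V < V_ov = 1.76 V, the device is in the triode region.
I_D = k_n [V_ov · V_DS − ½ V_DS²] = 3.08 × [1.76 × 0.962 − 0.5 × 0.962²] = 3.79 mA.

Triode; I_D = 3.79 mA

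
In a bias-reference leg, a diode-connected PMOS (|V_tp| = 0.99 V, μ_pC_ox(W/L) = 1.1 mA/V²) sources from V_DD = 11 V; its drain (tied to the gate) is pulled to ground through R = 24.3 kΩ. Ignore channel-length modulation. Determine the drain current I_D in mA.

With gate tied to drain, V_SG = V_SD ≥ V_SG − |V_tp|, so the device is in saturation.
KCL at the drain: ½ k_p (V_SG − |V_tp|)² = (V_DD − V_SG)/R.
Let x = V_SG − 0.99. Then 13.4 x² + x − 10.01 = 0, giving x = 0.829 V (positive root), so V_SG = 1.82 V.
I_D = (V_DD − V_SG)/R = (11 − 1.82) / 24.3 = 0.378 mA.

I_D = 0.378 mA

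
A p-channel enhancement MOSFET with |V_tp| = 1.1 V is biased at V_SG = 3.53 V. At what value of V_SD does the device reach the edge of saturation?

The boundary between triode and saturation is V_SD = V_SG − |V_tp| = V_ov.
V_ov = 3.53 − 1.1 = 2.43 V.

V_SD,sat = 2.43 V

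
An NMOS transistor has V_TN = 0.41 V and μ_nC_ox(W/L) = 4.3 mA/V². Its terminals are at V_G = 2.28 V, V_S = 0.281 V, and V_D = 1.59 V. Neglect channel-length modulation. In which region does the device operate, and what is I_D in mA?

V_GS = V_G − V_S = 2.28 − 0.281 = 2 V; V_DS = V_D − V_S = 1.59 − 0.281 = 1.31 V.
V_ov = V_GS − V_TN = 2 − 0.41 = 1.59 V.
Since V_DS = 1.31 V < V_ov = 1.59 V, the device is in the triode region.
I_D = k_n [V_ov · V_DS − ½ V_DS²] = 4.3 × [1.59 × 1.31 − 0.5 × 1.31²] = 5.26 mA.

Triode; I_D = 5.26 mA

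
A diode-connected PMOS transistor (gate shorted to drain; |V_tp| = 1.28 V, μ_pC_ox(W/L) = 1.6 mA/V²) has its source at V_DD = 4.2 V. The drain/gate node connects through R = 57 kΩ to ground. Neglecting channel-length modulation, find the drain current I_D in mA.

With gate tied to drain, V_SG = V_SD ≥ V_SG − |V_tp|, so the device is in saturation.
KCL at the drain: ½ k_p (V_SG − |V_tp|)² = (V_DD − V_SG)/R.
Let x = V_SG − 1.28. Then 45.6 x² + x − 2.92 = 0, giving x = 0.242 V (positive root), so V_SG = 1.52 V.
I_D = (V_DD − V_SG)/R = (4.2 − 1.52) / 57 = 0.047 mA.

I_D = 0.0470 mA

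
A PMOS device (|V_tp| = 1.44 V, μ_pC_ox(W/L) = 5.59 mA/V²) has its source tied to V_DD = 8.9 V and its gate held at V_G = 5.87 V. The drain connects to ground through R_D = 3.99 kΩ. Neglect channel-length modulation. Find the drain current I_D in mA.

I_D = 2.16 mA

V_SG = V_DD − V_G = 8.9 − 5.87 = 3.03 V, so V_ov = 3.03 − 1.44 = 1.59 V.
Assume saturation: I_D = ½ k_p V_ov² = 0.5 × 5.59 × 1.59² = 7.07 mA, giving V_SD = V_DD − I_D R_D = 8.9 − 7.07 × 3.99 = -19.3 V.
But -19.3 V < V_ov = 1.59 V, so the device is actually in triode.
In triode I_D = k_p[V_ov V_SD − ½ V_SD²] and I_D = (V_DD − V_SD)/R_D. Equating: 11.2 V_SD² − 36.46 V_SD + 8.9 = 0, giving V_SD = 0.266 V (the root below V_ov).
I_D = (8.9 − 0.266) / 3.99 = 2.16 mA.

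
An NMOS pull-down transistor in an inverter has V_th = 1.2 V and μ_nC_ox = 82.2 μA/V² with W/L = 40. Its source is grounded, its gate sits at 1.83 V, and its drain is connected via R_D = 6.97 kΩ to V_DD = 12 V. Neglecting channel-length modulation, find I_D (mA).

V_GS = V_G = 1.83 V, so V_ov = 1.83 − 1.2 = 0.63 V.
k_n = μ_nC_ox · (W/L) = 3.288 mA/V².
Assume saturation: I_D = ½ k_n V_ov² = 0.5 × 3.288 × 0.63² = 0.653 mA, giving V_DS = V_DD − I_D R_D = 12 − 0.653 × 6.97 = 7.45 V.
V_DS = 7.45 V ≥ V_ov = 0.63 V, confirming saturation.

I_D = 0.653 mA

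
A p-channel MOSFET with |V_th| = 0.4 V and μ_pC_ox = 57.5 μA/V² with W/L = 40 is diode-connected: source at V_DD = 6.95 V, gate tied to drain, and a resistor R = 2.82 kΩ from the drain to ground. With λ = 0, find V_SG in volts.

With gate tied to drain, V_SG = V_SD ≥ V_SG − |V_th|, so the device is in saturation.
k_p = μ_pC_ox · (W/L) = 2.3 mA/V².
KCL at the drain: ½ k_p (V_SG − |V_th|)² = (V_DD − V_SG)/R.
Let x = V_SG − 0.4. Then 3.24 x² + x − 6.55 = 0, giving x = 1.28 V (positive root), so V_SG = 1.68 V.
I_D = (V_DD − V_SG)/R = (6.95 − 1.68) / 2.82 = 1.87 mA.

V_SG = 1.68 V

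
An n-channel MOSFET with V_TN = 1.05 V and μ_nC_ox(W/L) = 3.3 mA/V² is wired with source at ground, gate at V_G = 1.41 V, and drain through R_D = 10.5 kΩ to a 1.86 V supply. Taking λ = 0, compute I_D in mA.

I_D = 0.160 mA

V_GS = V_G = 1.41 V, so V_ov = 1.41 − 1.05 = 0.36 V.
Assume saturation: I_D = ½ k_n V_ov² = 0.5 × 3.3 × 0.36² = 0.214 mA, giving V_DS = V_DD − I_D R_D = 1.86 − 0.214 × 10.5 = -0.385 V.
But -0.385 V < V_ov = 0.36 V, so the device is actually in triode.
In triode I_D = k_n[V_ov V_DS − ½ V_DS²] and I_D = (V_DD − V_DS)/R_D. Equating: 17.3 V_DS² − 13.47 V_DS + 1.86 = 0, giving V_DS = 0.179 V (the root below V_ov).
I_D = (1.86 − 0.179) / 10.5 = 0.16 mA.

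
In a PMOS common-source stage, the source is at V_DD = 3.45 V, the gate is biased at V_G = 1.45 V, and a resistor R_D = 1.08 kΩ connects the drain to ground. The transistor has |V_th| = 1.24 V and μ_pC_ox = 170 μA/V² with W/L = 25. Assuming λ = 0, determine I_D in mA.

I_D = 1.23 mA

V_SG = V_DD − V_G = 3.45 − 1.45 = 2 V, so V_ov = 2 − 1.24 = 0.76 V.
k_p = μ_pC_ox · (W/L) = 4.25 mA/V².
Assume saturation: I_D = ½ k_p V_ov² = 0.5 × 4.25 × 0.76² = 1.23 mA, giving V_SD = V_DD − I_D R_D = 3.45 − 1.23 × 1.08 = 2.12 V.
V_SD = 2.12 V ≥ V_ov = 0.76 V, confirming saturation.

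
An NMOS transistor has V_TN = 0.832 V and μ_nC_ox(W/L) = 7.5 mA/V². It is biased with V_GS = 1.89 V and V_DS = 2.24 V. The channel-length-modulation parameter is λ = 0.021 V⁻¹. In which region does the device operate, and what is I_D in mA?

Saturation; I_D = 4.40 mA

V_ov = V_GS − V_TN = 1.89 − 0.832 = 1.06 V.
Since V_DS = 2.24 V ≥ V_ov = 1.06 V, the device is in saturation.
I_D = ½ k_n V_ov² (1 + λ V_DS) = 0.5 × 7.5 × 1.06² × (1 + 0.021 × 2.24) = 4.4 mA.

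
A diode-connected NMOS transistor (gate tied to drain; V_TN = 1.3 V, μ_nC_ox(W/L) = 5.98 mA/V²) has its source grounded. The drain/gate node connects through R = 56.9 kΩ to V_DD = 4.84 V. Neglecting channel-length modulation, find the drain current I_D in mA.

I_D = 0.0597 mA

With gate tied to drain, V_GS = V_DS ≥ V_GS − V_TN, so the device is in saturation.
KCL at the drain: ½ k_n (V_GS − V_TN)² = (V_DD − V_GS)/R.
Let x = V_GS − 1.3. Then 170 x² + x − 3.54 = 0, giving x = 0.141 V (positive root), so V_GS = 1.44 V.
I_D = (V_DD − V_GS)/R = (4.84 − 1.44) / 56.9 = 0.0597 mA.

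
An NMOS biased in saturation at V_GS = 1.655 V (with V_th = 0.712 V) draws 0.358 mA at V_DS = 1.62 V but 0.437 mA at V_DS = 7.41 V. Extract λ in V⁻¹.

λ = 0.0406 V⁻¹

With V_GS fixed, I_D ∝ (1 + λ V_DS) in saturation, so I_D2/I_D1 = (1 + λ V_DS2)/(1 + λ V_DS1).
0.437/0.358 = 1.221 = (1 + 7.41 λ)/(1 + 1.62 λ).
Solving: λ (I_D1 V_DS2 − I_D2 V_DS1) = I_D2 − I_D1, so λ = (0.437 − 0.358) / (0.358 × 7.41 − 0.437 × 1.62) = 0.079 / 1.94 = 0.0406 V⁻¹.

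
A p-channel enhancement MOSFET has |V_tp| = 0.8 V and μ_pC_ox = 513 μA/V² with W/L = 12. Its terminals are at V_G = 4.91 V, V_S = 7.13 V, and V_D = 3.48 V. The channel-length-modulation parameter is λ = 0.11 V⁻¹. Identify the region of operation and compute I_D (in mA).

Saturation; I_D = 8.70 mA

V_SG = V_S − V_G = 7.13 − 4.91 = 2.22 V; V_SD = V_S − V_D = 7.13 − 3.48 = 3.65 V.
k_p = μ_pC_ox · (W/L) = 6.156 mA/V².
V_ov = V_SG − |V_tp| = 2.22 − 0.8 = 1.42 V.
Since V_SD = 3.65 V ≥ V_ov = 1.42 V, the device is in saturation.
I_D = ½ k_p V_ov² (1 + λ V_SD) = 0.5 × 6.156 × 1.42² × (1 + 0.11 × 3.65) = 8.7 mA.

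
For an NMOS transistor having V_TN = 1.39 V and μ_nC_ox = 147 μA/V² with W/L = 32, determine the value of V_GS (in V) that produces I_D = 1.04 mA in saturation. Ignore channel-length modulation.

V_GS = 2.05 V

k_n = μ_nC_ox · (W/L) = 4.704 mA/V².
In saturation I_D = ½ k_n (V_GS − V_TN)², so V_GS − V_TN = √(2 I_D / k_n) = √(2 × 1.04 / 4.704) = 0.665 V.
V_GS = 1.39 + 0.665 = 2.05 V.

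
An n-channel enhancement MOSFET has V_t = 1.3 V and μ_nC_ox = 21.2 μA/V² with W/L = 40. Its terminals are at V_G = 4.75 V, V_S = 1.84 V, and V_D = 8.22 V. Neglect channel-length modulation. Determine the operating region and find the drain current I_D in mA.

V_GS = V_G − V_S = 4.75 − 1.84 = 2.91 V; V_DS = V_D − V_S = 8.22 − 1.84 = 6.38 V.
k_n = μ_nC_ox · (W/L) = 0.848 mA/V².
V_ov = V_GS − V_t = 2.91 − 1.3 = 1.61 V.
Since V_DS = 6.38 V ≥ V_ov = 1.61 V, the device is in saturation.
I_D = ½ k_n V_ov² = 0.5 × 0.848 × 1.61² = 1.1 mA.

Saturation; I_D = 1.10 mA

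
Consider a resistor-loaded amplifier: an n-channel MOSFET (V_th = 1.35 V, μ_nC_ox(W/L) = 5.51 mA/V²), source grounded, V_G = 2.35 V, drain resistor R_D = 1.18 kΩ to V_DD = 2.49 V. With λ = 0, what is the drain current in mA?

V_GS = V_G = 2.35 V, so V_ov = 2.35 − 1.35 = 1 V.
Assume saturation: I_D = ½ k_n V_ov² = 0.5 × 5.51 × 1² = 2.75 mA, giving V_DS = V_DD − I_D R_D = 2.49 − 2.75 × 1.18 = -0.761 V.
But -0.761 V < V_ov = 1 V, so the device is actually in triode.
In triode I_D = k_n[V_ov V_DS − ½ V_DS²] and I_D = (V_DD − V_DS)/R_D. Equating: 3.25 V_DS² − 7.502 V_DS + 2.49 = 0, giving V_DS = 0.402 V (the root below V_ov).
I_D = (2.49 − 0.402) / 1.18 = 1.77 mA.

I_D = 1.77 mA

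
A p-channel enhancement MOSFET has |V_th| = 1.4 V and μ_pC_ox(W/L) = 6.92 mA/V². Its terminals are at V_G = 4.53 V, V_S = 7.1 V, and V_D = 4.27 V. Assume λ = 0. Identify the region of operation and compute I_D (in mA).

V_SG = V_S − V_G = 7.1 − 4.53 = 2.57 V; V_SD = V_S − V_D = 7.1 − 4.27 = 2.83 V.
V_ov = V_SG − |V_th| = 2.57 − 1.4 = 1.17 V.
Since V_SD = 2.83 V ≥ V_ov = 1.17 V, the device is in saturation.
I_D = ½ k_p V_ov² = 0.5 × 6.92 × 1.17² = 4.74 mA.

Saturation; I_D = 4.74 mA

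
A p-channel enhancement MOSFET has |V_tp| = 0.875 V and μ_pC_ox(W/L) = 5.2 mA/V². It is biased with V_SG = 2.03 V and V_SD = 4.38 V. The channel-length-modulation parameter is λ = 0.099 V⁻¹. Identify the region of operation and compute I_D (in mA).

Saturation; I_D = 4.97 mA

V_ov = V_SG − |V_tp| = 2.03 − 0.875 = 1.15 V.
Since V_SD = 4.38 V ≥ V_ov = 1.15 V, the device is in saturation.
I_D = ½ k_p V_ov² (1 + λ V_SD) = 0.5 × 5.2 × 1.15² × (1 + 0.099 × 4.38) = 4.97 mA.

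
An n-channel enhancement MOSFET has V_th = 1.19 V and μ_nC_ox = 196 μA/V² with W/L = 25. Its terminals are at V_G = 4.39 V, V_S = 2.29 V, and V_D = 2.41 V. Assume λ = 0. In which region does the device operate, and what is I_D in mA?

Triode; I_D = 0.500 mA

V_GS = V_G − V_S = 4.39 − 2.29 = 2.1 V; V_DS = V_D − V_S = 2.41 − 2.29 = 0.12 V.
k_n = μ_nC_ox · (W/L) = 4.9 mA/V².
V_ov = V_GS − V_th = 2.1 − 1.19 = 0.91 V.
Since V_DS = 0.12 V < V_ov = 0.91 V, the device is in the triode region.
I_D = k_n [V_ov · V_DS − ½ V_DS²] = 4.9 × [0.91 × 0.12 − 0.5 × 0.12²] = 0.5 mA.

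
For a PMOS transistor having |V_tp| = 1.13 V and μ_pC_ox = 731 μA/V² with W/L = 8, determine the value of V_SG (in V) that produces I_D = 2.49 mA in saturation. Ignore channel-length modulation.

V_SG = 2.05 V

k_p = μ_pC_ox · (W/L) = 5.848 mA/V².
In saturation I_D = ½ k_p (V_SG − |V_tp|)², so V_SG − |V_tp| = √(2 I_D / k_p) = √(2 × 2.49 / 5.848) = 0.923 V.
V_SG = 1.13 + 0.923 = 2.05 V.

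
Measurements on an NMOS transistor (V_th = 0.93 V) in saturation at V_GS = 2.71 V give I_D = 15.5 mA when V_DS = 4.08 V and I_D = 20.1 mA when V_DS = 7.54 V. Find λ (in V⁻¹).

With V_GS fixed, I_D ∝ (1 + λ V_DS) in saturation, so I_D2/I_D1 = (1 + λ V_DS2)/(1 + λ V_DS1).
20.1/15.5 = 1.297 = (1 + 7.54 λ)/(1 + 4.08 λ).
Solving: λ (I_D1 V_DS2 − I_D2 V_DS1) = I_D2 − I_D1, so λ = (20.1 − 15.5) / (15.5 × 7.54 − 20.1 × 4.08) = 4.6 / 34.9 = 0.132 V⁻¹.

λ = 0.132 V⁻¹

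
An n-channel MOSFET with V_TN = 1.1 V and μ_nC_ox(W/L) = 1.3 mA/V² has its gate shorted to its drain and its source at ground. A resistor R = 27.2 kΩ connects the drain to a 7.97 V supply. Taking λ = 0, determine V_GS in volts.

With gate tied to drain, V_GS = V_DS ≥ V_GS − V_TN, so the device is in saturation.
KCL at the drain: ½ k_n (V_GS − V_TN)² = (V_DD − V_GS)/R.
Let x = V_GS − 1.1. Then 17.7 x² + x − 6.87 = 0, giving x = 0.596 V (positive root), so V_GS = 1.7 V.
I_D = (V_DD − V_GS)/R = (7.97 − 1.7) / 27.2 = 0.231 mA.

V_GS = 1.70 V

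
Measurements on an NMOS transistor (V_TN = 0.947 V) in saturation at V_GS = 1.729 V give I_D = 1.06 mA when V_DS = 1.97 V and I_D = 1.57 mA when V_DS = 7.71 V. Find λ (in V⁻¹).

λ = 0.100 V⁻¹

With V_GS fixed, I_D ∝ (1 + λ V_DS) in saturation, so I_D2/I_D1 = (1 + λ V_DS2)/(1 + λ V_DS1).
1.57/1.06 = 1.481 = (1 + 7.71 λ)/(1 + 1.97 λ).
Solving: λ (I_D1 V_DS2 − I_D2 V_DS1) = I_D2 − I_D1, so λ = (1.57 − 1.06) / (1.06 × 7.71 − 1.57 × 1.97) = 0.51 / 5.08 = 0.1 V⁻¹.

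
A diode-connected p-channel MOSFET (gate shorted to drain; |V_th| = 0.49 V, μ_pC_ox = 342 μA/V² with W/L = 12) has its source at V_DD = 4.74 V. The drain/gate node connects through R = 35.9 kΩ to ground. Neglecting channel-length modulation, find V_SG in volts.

With gate tied to drain, V_SG = V_SD ≥ V_SG − |V_th|, so the device is in saturation.
k_p = μ_pC_ox · (W/L) = 4.104 mA/V².
KCL at the drain: ½ k_p (V_SG − |V_th|)² = (V_DD − V_SG)/R.
Let x = V_SG − 0.49. Then 73.7 x² + x − 4.25 = 0, giving x = 0.234 V (positive root), so V_SG = 0.724 V.
I_D = (V_DD − V_SG)/R = (4.74 − 0.724) / 35.9 = 0.112 mA.

V_SG = 0.724 V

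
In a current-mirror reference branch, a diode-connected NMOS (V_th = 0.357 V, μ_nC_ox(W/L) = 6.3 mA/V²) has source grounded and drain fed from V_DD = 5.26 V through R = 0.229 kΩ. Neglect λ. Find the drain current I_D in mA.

With gate tied to drain, V_GS = V_DS ≥ V_GS − V_th, so the device is in saturation.
KCL at the drain: ½ k_n (V_GS − V_th)² = (V_DD − V_GS)/R.
Let x = V_GS − 0.357. Then 0.721 x² + x − 4.903 = 0, giving x = 2 V (positive root), so V_GS = 2.36 V.
I_D = (V_DD − V_GS)/R = (5.26 − 2.36) / 0.229 = 12.7 mA.

I_D = 12.7 mA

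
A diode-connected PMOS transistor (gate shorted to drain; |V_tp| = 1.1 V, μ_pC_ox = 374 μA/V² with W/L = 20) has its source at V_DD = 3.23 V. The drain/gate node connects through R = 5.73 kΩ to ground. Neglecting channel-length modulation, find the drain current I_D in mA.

I_D = 0.321 mA

With gate tied to drain, V_SG = V_SD ≥ V_SG − |V_tp|, so the device is in saturation.
k_p = μ_pC_ox · (W/L) = 7.48 mA/V².
KCL at the drain: ½ k_p (V_SG − |V_tp|)² = (V_DD − V_SG)/R.
Let x = V_SG − 1.1. Then 21.4 x² + x − 2.13 = 0, giving x = 0.293 V (positive root), so V_SG = 1.39 V.
I_D = (V_DD − V_SG)/R = (3.23 − 1.39) / 5.73 = 0.321 mA.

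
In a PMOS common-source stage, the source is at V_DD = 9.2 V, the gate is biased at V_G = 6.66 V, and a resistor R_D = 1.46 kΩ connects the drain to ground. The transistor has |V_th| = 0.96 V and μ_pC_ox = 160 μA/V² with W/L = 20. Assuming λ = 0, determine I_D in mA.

I_D = 3.99 mA

V_SG = V_DD − V_G = 9.2 − 6.66 = 2.54 V, so V_ov = 2.54 − 0.96 = 1.58 V.
k_p = μ_pC_ox · (W/L) = 3.2 mA/V².
Assume saturation: I_D = ½ k_p V_ov² = 0.5 × 3.2 × 1.58² = 3.99 mA, giving V_SD = V_DD − I_D R_D = 9.2 − 3.99 × 1.46 = 3.37 V.
V_SD = 3.37 V ≥ V_ov = 1.58 V, confirming saturation.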